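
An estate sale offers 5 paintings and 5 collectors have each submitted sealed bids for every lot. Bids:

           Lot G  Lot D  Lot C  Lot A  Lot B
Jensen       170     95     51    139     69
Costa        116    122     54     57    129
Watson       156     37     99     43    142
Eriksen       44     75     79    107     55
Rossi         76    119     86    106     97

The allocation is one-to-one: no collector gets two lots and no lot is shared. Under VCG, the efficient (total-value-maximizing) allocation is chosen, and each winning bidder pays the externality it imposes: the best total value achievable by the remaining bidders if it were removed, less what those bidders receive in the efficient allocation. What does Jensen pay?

Jensen pays $54.

Efficient allocation: Jensen→Lot G ($170), Costa→Lot D ($122), Watson→Lot B ($142), Eriksen→Lot A ($107), Rossi→Lot C ($86); total welfare W = $627.
Jensen receives Lot G at value $170, so the others get W − 170 = $457.
Without Jensen: best allocation of the remaining 4 bidders over all 5 lots is Costa→Lot B ($129), Watson→Lot G ($156), Eriksen→Lot A ($107), Rossi→Lot D ($119), total $511.
VCG payment = (others' best without Jensen) − (others' welfare with Jensen) = 511 − 457 = $54.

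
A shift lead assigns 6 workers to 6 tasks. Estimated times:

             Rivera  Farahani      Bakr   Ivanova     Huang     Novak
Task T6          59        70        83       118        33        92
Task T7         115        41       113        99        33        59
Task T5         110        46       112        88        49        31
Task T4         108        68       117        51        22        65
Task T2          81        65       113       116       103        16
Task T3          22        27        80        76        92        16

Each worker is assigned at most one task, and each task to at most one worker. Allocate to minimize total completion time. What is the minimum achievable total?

This is the linear assignment problem.
Optimal: Rivera→Task T3 (22 min), Farahani→Task T5 (46 min), Bakr→Task T6 (83 min), Ivanova→Task T4 (51 min), Huang→Task T7 (33 min), Novak→Task T2 (16 min) — total 22+46+83+51+33+16 = 251 min.

Minimum total: 251 min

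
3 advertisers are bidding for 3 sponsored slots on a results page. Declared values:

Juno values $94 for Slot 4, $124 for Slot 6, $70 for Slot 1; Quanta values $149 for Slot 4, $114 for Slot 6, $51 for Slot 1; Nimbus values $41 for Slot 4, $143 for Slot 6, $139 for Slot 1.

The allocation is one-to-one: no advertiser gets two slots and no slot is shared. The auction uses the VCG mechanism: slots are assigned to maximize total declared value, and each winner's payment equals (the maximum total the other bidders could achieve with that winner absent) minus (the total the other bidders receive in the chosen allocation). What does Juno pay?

Efficient allocation: Juno→Slot 6 ($124), Quanta→Slot 4 ($149), Nimbus→Slot 1 ($139); total welfare W = $412.
Juno receives Slot 6 at value $124, so the others get W − 124 = $288.
Without Juno: best allocation of the remaining 2 bidders over all 3 slots is Quanta→Slot 4 ($149), Nimbus→Slot 6 ($143), total $292.
VCG payment = (others' best without Juno) − (others' welfare with Juno) = 292 − 288 = $4.

Juno pays $4.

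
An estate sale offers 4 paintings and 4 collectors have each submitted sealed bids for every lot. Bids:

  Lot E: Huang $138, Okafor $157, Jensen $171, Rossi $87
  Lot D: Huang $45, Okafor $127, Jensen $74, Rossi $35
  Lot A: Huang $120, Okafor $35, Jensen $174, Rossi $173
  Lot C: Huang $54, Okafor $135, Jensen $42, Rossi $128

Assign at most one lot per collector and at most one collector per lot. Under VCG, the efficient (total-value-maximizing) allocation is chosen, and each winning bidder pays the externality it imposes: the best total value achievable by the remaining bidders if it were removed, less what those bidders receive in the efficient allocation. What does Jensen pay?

Jensen pays $53.

Efficient allocation: Huang→Lot E ($138), Okafor→Lot D ($127), Jensen→Lot A ($174), Rossi→Lot C ($128); total welfare W = $567.
Jensen receives Lot A at value $174, so the others get W − 174 = $393.
Without Jensen: best allocation of the remaining 3 bidders over all 4 lots is Huang→Lot E ($138), Okafor→Lot C ($135), Rossi→Lot A ($173), total $446.
VCG payment = (others' best without Jensen) − (others' welfare with Jensen) = 446 − 393 = $53.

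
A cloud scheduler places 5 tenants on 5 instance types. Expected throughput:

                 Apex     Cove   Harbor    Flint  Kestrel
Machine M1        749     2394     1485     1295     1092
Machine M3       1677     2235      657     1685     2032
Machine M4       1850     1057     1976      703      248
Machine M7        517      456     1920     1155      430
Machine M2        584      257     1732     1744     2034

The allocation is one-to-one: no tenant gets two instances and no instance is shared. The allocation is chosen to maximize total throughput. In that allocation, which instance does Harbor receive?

Optimal: Apex→Machine M4 (1850 ops/s), Cove→Machine M1 (2394 ops/s), Harbor→Machine M7 (1920 ops/s), Flint→Machine M2 (1744 ops/s), Kestrel→Machine M3 (2032 ops/s) — total 1850+2394+1920+1744+2032 = 9940 ops/s.
Max-entry greedy (repeatedly take the single best remaining cell) gives 8606 ops/s, worse by 1334.
Every other assignment is strictly worse.
Harbor's own top instance is Machine M4 (1976 ops/s), but forcing Harbor→Machine M4 and reassigning the rest optimally gives only 9236 ops/s — worse by 704.

Harbor receives Machine M7.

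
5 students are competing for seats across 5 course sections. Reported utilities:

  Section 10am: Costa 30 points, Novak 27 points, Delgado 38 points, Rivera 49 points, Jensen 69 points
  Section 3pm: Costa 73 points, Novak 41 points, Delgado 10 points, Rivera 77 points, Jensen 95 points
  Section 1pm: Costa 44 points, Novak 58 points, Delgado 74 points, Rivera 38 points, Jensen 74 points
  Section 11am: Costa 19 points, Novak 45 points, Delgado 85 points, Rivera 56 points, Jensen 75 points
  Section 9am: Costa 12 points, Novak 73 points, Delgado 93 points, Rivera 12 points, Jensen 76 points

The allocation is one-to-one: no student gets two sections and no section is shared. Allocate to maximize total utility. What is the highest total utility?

Optimal: Costa→Section 3pm (73 points), Novak→Section 9am (73 points), Delgado→Section 11am (85 points), Rivera→Section 10am (49 points), Jensen→Section 1pm (74 points) — total 73+73+85+49+74 = 354 points.
Max-entry greedy (repeatedly take the single best remaining cell) gives 332 points, worse by 22.
Swapping Costa↔Jensen (Costa→Section 1pm 44 points, Jensen→Section 3pm 95 points) loses 8.
Checked against all permutations: 354 points is optimal.

Max total: 354 points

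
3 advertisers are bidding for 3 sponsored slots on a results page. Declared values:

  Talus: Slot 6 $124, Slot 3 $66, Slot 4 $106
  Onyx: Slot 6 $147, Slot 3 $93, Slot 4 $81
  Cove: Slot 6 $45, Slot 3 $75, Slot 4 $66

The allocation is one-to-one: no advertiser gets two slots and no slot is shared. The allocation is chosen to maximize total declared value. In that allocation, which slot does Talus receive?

This is a one-to-one assignment (maximum-weight bipartite matching).
Optimal: Talus→Slot 4 ($106), Onyx→Slot 6 ($147), Cove→Slot 3 ($75) — total 106+147+75 = $328.
Row-greedy (each advertiser in turn takes its best remaining slot) gives $283, worse by 45.
Next-best assignment: Talus→Slot 6, Onyx→Slot 3, Cove→Slot 4 = $283.
Talus's own top slot is Slot 6 ($124), but forcing Talus→Slot 6 and reassigning the rest optimally gives only $283 — worse by 45.

Talus receives Slot 4.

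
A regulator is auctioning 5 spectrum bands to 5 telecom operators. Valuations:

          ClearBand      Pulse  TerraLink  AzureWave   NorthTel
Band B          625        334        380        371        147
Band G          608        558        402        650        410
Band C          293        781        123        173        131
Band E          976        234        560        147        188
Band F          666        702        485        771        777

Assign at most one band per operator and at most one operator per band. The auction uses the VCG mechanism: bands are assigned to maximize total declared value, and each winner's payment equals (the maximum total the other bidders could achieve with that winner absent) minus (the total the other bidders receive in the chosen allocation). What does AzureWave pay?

Efficient allocation: ClearBand→Band E ($976M), Pulse→Band C ($781M), TerraLink→Band B ($380M), AzureWave→Band G ($650M), NorthTel→Band F ($777M); total welfare W = $3564M.
AzureWave receives Band G at value $650M, so the others get W − 650 = $2914M.
Without AzureWave: best allocation of the remaining 4 bidders over all 5 bands is ClearBand→Band E ($976M), Pulse→Band C ($781M), TerraLink→Band G ($402M), NorthTel→Band F ($777M), total $2936M.
VCG payment = (others' best without AzureWave) − (others' welfare with AzureWave) = 2936 − 2914 = $22M.

AzureWave pays $22M.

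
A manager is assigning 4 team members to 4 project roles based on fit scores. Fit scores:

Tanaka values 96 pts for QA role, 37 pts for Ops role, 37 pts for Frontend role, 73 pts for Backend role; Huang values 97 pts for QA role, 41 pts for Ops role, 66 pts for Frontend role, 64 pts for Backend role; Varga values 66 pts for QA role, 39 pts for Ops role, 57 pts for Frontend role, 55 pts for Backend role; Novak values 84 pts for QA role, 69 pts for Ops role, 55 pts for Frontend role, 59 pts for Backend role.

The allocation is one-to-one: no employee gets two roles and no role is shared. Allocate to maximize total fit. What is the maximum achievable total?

Maximum total: 296 pts

Optimal: Tanaka→Backend role (73 pts), Huang→QA role (97 pts), Varga→Frontend role (57 pts), Novak→Ops role (69 pts) — total 73+97+57+69 = 296 pts.
Row-greedy (each employee in turn takes its best remaining role) gives 286 pts, worse by 10.
Swapping Varga↔Novak (Varga→Ops role 39 pts, Novak→Frontend role 55 pts) loses 32.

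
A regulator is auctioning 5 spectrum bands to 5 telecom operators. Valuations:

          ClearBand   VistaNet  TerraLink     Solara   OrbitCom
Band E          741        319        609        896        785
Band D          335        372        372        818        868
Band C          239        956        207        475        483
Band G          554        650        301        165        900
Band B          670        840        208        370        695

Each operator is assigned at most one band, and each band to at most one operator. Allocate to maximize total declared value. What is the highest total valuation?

Treat this as an assignment problem: match each operator to one band.
Optimal: ClearBand→Band B ($670M), VistaNet→Band C ($956M), TerraLink→Band E ($609M), Solara→Band D ($818M), OrbitCom→Band G ($900M) — total 670+956+609+818+900 = $3953M.
Next-best assignment: ClearBand→Band B, VistaNet→Band C, TerraLink→Band D, Solara→Band E, OrbitCom→Band G = $3794M.
Checked against all permutations: $3953M is optimal.

Max total: $3953M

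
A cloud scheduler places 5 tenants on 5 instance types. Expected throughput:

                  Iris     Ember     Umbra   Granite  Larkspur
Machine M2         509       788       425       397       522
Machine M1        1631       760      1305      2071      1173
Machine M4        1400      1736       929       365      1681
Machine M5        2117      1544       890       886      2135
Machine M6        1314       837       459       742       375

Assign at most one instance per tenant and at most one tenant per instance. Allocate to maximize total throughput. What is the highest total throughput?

Max total: 7681 ops/s

Optimal: Iris→Machine M6 (1314 ops/s), Ember→Machine M4 (1736 ops/s), Umbra→Machine M2 (425 ops/s), Granite→Machine M1 (2071 ops/s), Larkspur→Machine M5 (2135 ops/s) — total 1314+1736+425+2071+2135 = 7681 ops/s.
Row-greedy (each tenant in turn takes its best remaining instance) gives 6422 ops/s, worse by 1259.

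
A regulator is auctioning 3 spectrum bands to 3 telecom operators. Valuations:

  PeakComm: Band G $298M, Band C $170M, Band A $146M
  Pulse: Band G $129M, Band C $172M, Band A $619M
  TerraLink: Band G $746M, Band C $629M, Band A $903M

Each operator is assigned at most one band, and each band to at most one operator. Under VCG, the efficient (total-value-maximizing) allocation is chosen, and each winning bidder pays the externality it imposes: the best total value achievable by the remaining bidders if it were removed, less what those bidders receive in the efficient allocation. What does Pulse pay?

Pulse pays $274M.

Efficient allocation: PeakComm→Band G ($298M), Pulse→Band A ($619M), TerraLink→Band C ($629M); total welfare W = $1546M.
Pulse receives Band A at value $619M, so the others get W − 619 = $927M.
Without Pulse: best allocation of the remaining 2 bidders over all 3 bands is PeakComm→Band G ($298M), TerraLink→Band A ($903M), total $1201M.
VCG payment = (others' best without Pulse) − (others' welfare with Pulse) = 1201 − 927 = $274M.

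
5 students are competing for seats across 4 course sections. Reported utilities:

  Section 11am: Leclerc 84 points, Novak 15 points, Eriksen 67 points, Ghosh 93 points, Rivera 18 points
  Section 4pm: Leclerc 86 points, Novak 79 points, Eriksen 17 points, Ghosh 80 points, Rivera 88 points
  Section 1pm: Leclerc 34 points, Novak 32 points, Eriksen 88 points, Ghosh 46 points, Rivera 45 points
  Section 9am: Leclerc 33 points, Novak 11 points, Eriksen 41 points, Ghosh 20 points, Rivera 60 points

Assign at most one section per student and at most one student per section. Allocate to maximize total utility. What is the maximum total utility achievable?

This is a one-to-one assignment (maximum-weight bipartite matching).
Optimal: Ghosh→Section 11am (93 points), Leclerc→Section 4pm (86 points), Eriksen→Section 1pm (88 points), Rivera→Section 9am (60 points) — total 93+86+88+60 = 327 points.
Column-greedy (each section in turn goes to its best remaining student) gives 302 points, worse by 25.
Checked against all permutations: 327 points is optimal.

Max total: 327 points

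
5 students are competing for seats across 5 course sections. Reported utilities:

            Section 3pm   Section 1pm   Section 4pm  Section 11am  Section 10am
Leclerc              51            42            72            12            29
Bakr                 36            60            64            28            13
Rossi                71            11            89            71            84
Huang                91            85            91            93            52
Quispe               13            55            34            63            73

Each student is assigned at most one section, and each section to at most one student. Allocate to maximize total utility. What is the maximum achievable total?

This is a one-to-one assignment (maximum-weight bipartite matching).
Optimal: Leclerc→Section 4pm (72 points), Bakr→Section 1pm (60 points), Rossi→Section 10am (84 points), Huang→Section 3pm (91 points), Quispe→Section 11am (63 points) — total 72+60+84+91+63 = 370 points.
Column-greedy (each section in turn goes to its best remaining student) gives 332 points, worse by 38.
Every other assignment is strictly worse.

Maximum total: 370 points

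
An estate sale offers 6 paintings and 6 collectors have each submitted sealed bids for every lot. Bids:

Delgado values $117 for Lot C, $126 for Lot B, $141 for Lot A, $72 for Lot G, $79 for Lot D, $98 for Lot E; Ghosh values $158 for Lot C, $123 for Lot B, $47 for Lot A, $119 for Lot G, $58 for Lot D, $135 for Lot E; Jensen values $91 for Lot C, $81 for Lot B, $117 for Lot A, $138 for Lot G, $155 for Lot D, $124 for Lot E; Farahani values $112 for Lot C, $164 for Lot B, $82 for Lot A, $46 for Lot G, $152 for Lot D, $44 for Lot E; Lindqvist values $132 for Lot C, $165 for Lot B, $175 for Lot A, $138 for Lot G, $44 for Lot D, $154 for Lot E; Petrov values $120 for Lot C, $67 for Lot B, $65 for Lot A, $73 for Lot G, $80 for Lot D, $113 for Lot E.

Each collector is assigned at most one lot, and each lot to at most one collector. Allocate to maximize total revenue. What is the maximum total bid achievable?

Max total: $869

Optimal: Delgado→Lot A ($141), Ghosh→Lot C ($158), Jensen→Lot D ($155), Farahani→Lot B ($164), Lindqvist→Lot G ($138), Petrov→Lot E ($113) — total 141+158+155+164+138+113 = $869.
Row-greedy (each collector in turn takes its best remaining lot) gives $845, worse by 24.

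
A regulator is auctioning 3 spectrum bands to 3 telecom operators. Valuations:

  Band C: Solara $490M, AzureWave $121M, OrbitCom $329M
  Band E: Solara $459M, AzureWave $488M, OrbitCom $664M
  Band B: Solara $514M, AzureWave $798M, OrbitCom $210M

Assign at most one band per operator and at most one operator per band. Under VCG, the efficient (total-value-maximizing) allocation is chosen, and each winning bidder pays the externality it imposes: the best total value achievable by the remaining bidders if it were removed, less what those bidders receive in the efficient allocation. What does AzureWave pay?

Efficient allocation: Solara→Band C ($490M), AzureWave→Band B ($798M), OrbitCom→Band E ($664M); total welfare W = $1952M.
AzureWave receives Band B at value $798M, so the others get W − 798 = $1154M.
Without AzureWave: best allocation of the remaining 2 bidders over all 3 bands is Solara→Band B ($514M), OrbitCom→Band E ($664M), total $1178M.
VCG payment = (others' best without AzureWave) − (others' welfare with AzureWave) = 1178 − 1154 = $24M.

AzureWave pays $24M.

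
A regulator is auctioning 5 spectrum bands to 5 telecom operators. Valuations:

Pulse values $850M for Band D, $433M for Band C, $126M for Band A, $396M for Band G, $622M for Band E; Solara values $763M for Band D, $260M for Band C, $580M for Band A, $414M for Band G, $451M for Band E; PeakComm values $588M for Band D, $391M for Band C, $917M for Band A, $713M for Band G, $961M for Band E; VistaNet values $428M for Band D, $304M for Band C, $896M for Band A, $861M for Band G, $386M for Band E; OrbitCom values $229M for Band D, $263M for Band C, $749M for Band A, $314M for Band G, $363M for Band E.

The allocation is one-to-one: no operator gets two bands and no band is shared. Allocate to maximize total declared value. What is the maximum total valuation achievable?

Max total: $3767M

This is the linear assignment problem.
Optimal: Pulse→Band C ($433M), Solara→Band D ($763M), PeakComm→Band E ($961M), VistaNet→Band G ($861M), OrbitCom→Band A ($749M) — total 433+763+961+861+749 = $3767M.
Max-entry greedy (repeatedly take the single best remaining cell) gives $3384M, worse by 383.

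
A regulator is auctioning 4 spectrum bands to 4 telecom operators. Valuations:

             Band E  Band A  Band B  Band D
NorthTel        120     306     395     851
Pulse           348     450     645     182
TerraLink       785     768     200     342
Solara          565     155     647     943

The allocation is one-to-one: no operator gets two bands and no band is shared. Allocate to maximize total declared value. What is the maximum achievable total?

Optimal: NorthTel→Band D ($851M), Pulse→Band B ($645M), TerraLink→Band A ($768M), Solara→Band E ($565M) — total 851+645+768+565 = $2829M.
Row-greedy (each operator in turn takes its best remaining band) gives $2436M, worse by 393.
No other one-to-one assignment exceeds $2829M.

Max total: $2829M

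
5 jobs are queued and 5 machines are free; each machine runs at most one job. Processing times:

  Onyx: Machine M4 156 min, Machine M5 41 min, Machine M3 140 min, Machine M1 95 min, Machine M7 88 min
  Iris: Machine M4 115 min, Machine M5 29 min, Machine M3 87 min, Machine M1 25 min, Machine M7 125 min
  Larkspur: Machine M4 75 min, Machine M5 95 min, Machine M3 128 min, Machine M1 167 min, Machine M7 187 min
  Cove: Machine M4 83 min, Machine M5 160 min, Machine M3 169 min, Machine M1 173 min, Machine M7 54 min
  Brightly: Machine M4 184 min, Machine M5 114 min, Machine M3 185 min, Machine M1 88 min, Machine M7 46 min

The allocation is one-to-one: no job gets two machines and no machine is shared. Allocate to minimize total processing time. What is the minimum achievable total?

Treat this as an assignment problem: match each job to one machine.
Optimal: Onyx→Machine M5 (41 min), Iris→Machine M1 (25 min), Larkspur→Machine M3 (128 min), Cove→Machine M4 (83 min), Brightly→Machine M7 (46 min) — total 41+25+128+83+46 = 323 min.
Min-entry greedy (repeatedly take the single cheapest remaining cell) gives 356 min, worse by 33.
Checked against all permutations: 323 min is optimal.

Min total: 323 min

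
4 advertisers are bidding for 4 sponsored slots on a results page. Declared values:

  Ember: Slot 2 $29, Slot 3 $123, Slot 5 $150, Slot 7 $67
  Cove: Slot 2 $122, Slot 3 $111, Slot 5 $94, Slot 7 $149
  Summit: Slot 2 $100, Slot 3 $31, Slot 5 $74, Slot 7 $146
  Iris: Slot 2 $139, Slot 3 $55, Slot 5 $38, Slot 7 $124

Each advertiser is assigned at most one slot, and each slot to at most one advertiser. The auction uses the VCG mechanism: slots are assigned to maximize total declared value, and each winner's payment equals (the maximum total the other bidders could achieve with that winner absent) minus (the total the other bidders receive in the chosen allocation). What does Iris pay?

Iris pays $11.

Efficient allocation: Ember→Slot 5 ($150), Cove→Slot 3 ($111), Summit→Slot 7 ($146), Iris→Slot 2 ($139); total welfare W = $546.
Iris receives Slot 2 at value $139, so the others get W − 139 = $407.
Without Iris: best allocation of the remaining 3 bidders over all 4 slots is Ember→Slot 5 ($150), Cove→Slot 2 ($122), Summit→Slot 7 ($146), total $418.
VCG payment = (others' best without Iris) − (others' welfare with Iris) = 418 − 407 = $11.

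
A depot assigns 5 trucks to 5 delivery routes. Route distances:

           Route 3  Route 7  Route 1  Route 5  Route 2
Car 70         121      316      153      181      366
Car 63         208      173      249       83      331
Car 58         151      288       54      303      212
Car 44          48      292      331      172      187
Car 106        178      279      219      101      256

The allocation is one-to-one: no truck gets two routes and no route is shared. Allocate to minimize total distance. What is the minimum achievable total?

Min total: 636 km

This is the linear assignment problem.
Optimal: Car 70→Route 3 (121 km), Car 63→Route 7 (173 km), Car 58→Route 1 (54 km), Car 44→Route 2 (187 km), Car 106→Route 5 (101 km) — total 121+173+54+187+101 = 636 km.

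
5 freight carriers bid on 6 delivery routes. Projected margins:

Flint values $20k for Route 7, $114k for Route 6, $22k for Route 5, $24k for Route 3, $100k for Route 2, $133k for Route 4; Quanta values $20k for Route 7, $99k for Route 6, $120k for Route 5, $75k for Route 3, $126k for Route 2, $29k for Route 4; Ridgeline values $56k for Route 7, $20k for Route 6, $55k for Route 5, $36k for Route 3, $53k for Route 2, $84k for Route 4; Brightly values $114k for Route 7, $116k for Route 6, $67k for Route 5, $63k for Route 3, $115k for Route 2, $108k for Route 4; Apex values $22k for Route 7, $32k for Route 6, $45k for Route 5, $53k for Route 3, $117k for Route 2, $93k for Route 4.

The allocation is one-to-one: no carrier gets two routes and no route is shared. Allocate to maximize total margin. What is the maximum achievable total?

Optimal: Flint→Route 6 ($114k), Quanta→Route 5 ($120k), Ridgeline→Route 4 ($84k), Brightly→Route 7 ($114k), Apex→Route 2 ($117k) — total 114+120+84+114+117 = $549k.

Maximum total: $549k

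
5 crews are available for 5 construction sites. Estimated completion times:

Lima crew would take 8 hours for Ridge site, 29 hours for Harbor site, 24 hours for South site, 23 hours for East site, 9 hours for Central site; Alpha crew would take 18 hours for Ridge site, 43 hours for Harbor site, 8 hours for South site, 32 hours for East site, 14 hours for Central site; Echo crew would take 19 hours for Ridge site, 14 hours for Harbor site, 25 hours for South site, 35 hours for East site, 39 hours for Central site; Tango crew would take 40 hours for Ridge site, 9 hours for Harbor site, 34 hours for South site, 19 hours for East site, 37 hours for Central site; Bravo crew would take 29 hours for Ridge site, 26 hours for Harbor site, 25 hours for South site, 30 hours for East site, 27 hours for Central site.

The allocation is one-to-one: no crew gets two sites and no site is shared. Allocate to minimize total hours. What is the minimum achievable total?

Minimum total: 75 hours

Optimal: Lima crew→Central site (9 hours), Alpha crew→South site (8 hours), Echo crew→Ridge site (19 hours), Tango crew→Harbor site (9 hours), Bravo crew→East site (30 hours) — total 9+8+19+9+30 = 75 hours.
Column-greedy (each site in turn goes to its cheapest remaining crew) gives 94 hours, worse by 19.
Every other assignment is strictly worse.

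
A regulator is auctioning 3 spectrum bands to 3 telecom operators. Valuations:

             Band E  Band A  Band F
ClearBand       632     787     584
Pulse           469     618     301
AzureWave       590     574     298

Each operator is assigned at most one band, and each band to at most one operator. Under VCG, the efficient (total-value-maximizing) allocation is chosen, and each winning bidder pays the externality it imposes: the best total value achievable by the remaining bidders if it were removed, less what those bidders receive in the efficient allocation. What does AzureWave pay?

AzureWave pays $54M.

Efficient allocation: ClearBand→Band F ($584M), Pulse→Band A ($618M), AzureWave→Band E ($590M); total welfare W = $1792M.
AzureWave receives Band E at value $590M, so the others get W − 590 = $1202M.
Without AzureWave: best allocation of the remaining 2 bidders over all 3 bands is ClearBand→Band A ($787M), Pulse→Band E ($469M), total $1256M.
VCG payment = (others' best without AzureWave) − (others' welfare with AzureWave) = 1256 − 1202 = $54M.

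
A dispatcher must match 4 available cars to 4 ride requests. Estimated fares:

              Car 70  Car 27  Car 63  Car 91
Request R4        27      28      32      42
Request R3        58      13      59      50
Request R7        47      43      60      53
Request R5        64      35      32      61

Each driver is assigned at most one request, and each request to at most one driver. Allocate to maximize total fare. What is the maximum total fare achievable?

Max total: $208

Optimal: Car 70→Request R5 ($64), Car 27→Request R7 ($43), Car 63→Request R3 ($59), Car 91→Request R4 ($42) — total 64+43+59+42 = $208.
Max-entry greedy (repeatedly take the single best remaining cell) gives $202, worse by 6.
Swapping Car 70↔Car 27 (Car 70→Request R7 $47, Car 27→Request R5 $35) loses 25.
Checked against all permutations: $208 is optimal.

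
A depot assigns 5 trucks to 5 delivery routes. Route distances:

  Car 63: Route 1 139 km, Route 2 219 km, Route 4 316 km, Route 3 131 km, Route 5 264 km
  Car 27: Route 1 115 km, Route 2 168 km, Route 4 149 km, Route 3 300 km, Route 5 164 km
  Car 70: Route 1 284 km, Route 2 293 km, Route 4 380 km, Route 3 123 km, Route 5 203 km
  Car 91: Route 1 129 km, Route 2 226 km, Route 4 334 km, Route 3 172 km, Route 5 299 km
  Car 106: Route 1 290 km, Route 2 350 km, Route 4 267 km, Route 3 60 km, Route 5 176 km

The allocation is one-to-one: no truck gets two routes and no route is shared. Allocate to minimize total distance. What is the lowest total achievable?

This is the linear assignment problem.
Optimal: Car 63→Route 2 (219 km), Car 27→Route 4 (149 km), Car 70→Route 5 (203 km), Car 91→Route 1 (129 km), Car 106→Route 3 (60 km) — total 219+149+203+129+60 = 760 km.
Next-best assignment: Car 63→Route 1, Car 27→Route 4, Car 70→Route 5, Car 91→Route 2, Car 106→Route 3 = 777 km.
Every other assignment is strictly worse.

Min total: 760 km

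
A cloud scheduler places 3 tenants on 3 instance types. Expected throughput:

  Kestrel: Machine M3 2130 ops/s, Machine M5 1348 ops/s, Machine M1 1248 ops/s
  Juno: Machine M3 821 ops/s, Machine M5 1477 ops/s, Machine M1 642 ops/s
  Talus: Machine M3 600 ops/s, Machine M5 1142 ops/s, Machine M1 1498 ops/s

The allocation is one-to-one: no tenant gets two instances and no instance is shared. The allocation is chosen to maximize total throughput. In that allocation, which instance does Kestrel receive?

Kestrel receives Machine M3.

Optimal: Kestrel→Machine M3 (2130 ops/s), Juno→Machine M5 (1477 ops/s), Talus→Machine M1 (1498 ops/s) — total 2130+1477+1498 = 5105 ops/s.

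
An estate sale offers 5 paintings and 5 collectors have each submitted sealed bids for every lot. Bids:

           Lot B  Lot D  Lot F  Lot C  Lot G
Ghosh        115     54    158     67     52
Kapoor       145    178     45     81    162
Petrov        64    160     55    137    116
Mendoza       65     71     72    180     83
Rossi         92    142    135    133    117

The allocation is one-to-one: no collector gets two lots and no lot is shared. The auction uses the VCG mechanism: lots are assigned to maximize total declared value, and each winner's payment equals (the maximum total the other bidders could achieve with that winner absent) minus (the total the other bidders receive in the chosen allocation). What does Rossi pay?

Rossi pays $17.

Efficient allocation: Ghosh→Lot F ($158), Kapoor→Lot B ($145), Petrov→Lot D ($160), Mendoza→Lot C ($180), Rossi→Lot G ($117); total welfare W = $760.
Rossi receives Lot G at value $117, so the others get W − 117 = $643.
Without Rossi: best allocation of the remaining 4 bidders over all 5 lots is Ghosh→Lot F ($158), Kapoor→Lot G ($162), Petrov→Lot D ($160), Mendoza→Lot C ($180), total $660.
VCG payment = (others' best without Rossi) − (others' welfare with Rossi) = 660 − 643 = $17.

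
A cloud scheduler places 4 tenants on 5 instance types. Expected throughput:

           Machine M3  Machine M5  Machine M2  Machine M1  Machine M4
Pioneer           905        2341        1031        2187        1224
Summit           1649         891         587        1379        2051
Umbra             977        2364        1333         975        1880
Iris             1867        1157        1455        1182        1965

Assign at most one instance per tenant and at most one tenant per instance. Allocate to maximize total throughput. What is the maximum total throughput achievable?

Max total: 8469 ops/s

This is a one-to-one assignment (maximum-weight bipartite matching).
Optimal: Pioneer→Machine M1 (2187 ops/s), Summit→Machine M4 (2051 ops/s), Umbra→Machine M5 (2364 ops/s), Iris→Machine M3 (1867 ops/s) — total 2187+2051+2364+1867 = 8469 ops/s.
Column-greedy (each instance in turn goes to its best remaining tenant) gives 6641 ops/s, worse by 1828.
Next-best assignment: Pioneer→Machine M1, Summit→Machine M3, Umbra→Machine M5, Iris→Machine M4 = 8165 ops/s.
Checked against all permutations: 8469 ops/s is optimal.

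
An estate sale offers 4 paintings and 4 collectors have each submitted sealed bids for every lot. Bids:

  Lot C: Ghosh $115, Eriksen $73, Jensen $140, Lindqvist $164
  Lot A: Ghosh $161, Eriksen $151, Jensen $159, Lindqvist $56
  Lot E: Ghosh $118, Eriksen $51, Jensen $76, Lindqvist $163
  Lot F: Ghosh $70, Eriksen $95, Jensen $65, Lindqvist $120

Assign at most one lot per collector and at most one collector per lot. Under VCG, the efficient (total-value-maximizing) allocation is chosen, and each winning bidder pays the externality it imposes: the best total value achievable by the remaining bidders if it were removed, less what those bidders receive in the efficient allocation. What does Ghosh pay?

Ghosh pays $56.

Efficient allocation: Ghosh→Lot A ($161), Eriksen→Lot F ($95), Jensen→Lot C ($140), Lindqvist→Lot E ($163); total welfare W = $559.
Ghosh receives Lot A at value $161, so the others get W − 161 = $398.
Without Ghosh: best allocation of the remaining 3 bidders over all 4 lots is Eriksen→Lot A ($151), Jensen→Lot C ($140), Lindqvist→Lot E ($163), total $454.
VCG payment = (others' best without Ghosh) − (others' welfare with Ghosh) = 454 − 398 = $56.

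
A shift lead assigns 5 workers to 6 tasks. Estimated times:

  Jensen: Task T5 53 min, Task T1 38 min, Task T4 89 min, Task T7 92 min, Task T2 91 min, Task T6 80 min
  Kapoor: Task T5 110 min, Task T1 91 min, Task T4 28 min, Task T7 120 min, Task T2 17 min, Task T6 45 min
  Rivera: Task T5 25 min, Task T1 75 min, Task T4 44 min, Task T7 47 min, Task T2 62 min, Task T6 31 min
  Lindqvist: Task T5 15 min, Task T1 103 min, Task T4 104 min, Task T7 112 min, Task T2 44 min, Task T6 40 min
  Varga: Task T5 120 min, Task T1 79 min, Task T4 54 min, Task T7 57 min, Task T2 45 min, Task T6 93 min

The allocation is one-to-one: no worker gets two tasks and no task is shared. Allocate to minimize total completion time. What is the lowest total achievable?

Treat this as an assignment problem: match each worker to one task.
Optimal: Jensen→Task T1 (38 min), Kapoor→Task T2 (17 min), Rivera→Task T6 (31 min), Lindqvist→Task T5 (15 min), Varga→Task T4 (54 min) — total 38+17+31+15+54 = 155 min.
Column-greedy (each task in turn goes to its cheapest remaining worker) gives 173 min, worse by 18.
Next-best assignment: Jensen→Task T1, Kapoor→Task T4, Rivera→Task T6, Lindqvist→Task T5, Varga→Task T2 = 157 min.
Swapping Varga↔Rivera (Varga→Task T6 93 min, Rivera→Task T4 44 min) adds 52.
Every other assignment is strictly worse.

Min total: 155 min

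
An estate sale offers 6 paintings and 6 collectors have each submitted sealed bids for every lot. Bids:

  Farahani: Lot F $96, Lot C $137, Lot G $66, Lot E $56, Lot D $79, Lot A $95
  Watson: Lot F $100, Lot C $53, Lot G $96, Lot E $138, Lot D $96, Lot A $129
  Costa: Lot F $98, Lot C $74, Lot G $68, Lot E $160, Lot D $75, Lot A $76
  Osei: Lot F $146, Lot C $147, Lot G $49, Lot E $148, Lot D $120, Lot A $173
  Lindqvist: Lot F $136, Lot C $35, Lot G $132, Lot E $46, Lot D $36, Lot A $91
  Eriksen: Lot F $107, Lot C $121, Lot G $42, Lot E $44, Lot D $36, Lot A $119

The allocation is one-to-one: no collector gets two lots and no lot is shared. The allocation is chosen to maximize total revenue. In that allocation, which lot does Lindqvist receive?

Optimal: Farahani→Lot C ($137), Watson→Lot D ($96), Costa→Lot E ($160), Osei→Lot A ($173), Lindqvist→Lot G ($132), Eriksen→Lot F ($107) — total 137+96+160+173+132+107 = $805.
Column-greedy (each lot in turn goes to its best remaining collector) gives $790, worse by 15.
Lindqvist's own top lot is Lot F ($136), but forcing Lindqvist→Lot F and reassigning the rest optimally gives only $768 — worse by 37.

Lindqvist receives Lot G.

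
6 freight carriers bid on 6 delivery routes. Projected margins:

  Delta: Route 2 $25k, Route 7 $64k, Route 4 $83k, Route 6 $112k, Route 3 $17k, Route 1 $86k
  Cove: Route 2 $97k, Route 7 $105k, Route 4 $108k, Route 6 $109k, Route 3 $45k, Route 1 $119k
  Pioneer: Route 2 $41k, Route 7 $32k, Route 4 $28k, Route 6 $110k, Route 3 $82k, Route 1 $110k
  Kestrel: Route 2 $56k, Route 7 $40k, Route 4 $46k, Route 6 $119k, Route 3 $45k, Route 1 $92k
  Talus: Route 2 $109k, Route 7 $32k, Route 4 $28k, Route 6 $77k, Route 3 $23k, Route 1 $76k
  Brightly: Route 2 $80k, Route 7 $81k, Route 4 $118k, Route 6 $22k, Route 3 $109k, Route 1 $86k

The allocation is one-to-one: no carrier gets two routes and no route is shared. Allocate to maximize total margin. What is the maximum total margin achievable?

Maximum total: $635k

Optimal: Delta→Route 4 ($83k), Cove→Route 7 ($105k), Pioneer→Route 1 ($110k), Kestrel→Route 6 ($119k), Talus→Route 2 ($109k), Brightly→Route 3 ($109k) — total 83+105+110+119+109+109 = $635k.
Column-greedy (each route in turn goes to its best remaining carrier) gives $619k, worse by 16.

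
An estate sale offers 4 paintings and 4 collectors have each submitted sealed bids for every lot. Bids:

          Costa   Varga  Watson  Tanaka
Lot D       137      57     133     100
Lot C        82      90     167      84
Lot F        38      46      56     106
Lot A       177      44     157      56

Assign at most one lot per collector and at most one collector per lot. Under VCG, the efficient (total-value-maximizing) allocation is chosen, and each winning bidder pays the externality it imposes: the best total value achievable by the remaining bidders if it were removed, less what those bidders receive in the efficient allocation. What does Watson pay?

Watson pays $33.

Efficient allocation: Costa→Lot A ($177), Varga→Lot D ($57), Watson→Lot C ($167), Tanaka→Lot F ($106); total welfare W = $507.
Watson receives Lot C at value $167, so the others get W − 167 = $340.
Without Watson: best allocation of the remaining 3 bidders over all 4 lots is Costa→Lot A ($177), Varga→Lot C ($90), Tanaka→Lot F ($106), total $373.
VCG payment = (others' best without Watson) − (others' welfare with Watson) = 373 − 340 = $33.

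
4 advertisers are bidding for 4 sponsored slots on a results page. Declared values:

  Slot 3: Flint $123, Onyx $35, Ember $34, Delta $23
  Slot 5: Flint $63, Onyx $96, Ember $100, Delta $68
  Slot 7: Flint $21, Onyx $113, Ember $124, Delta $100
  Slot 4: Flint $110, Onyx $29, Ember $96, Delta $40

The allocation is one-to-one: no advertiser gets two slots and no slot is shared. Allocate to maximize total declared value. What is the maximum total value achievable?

Maximum total: $415

Optimal: Flint→Slot 3 ($123), Onyx→Slot 5 ($96), Ember→Slot 4 ($96), Delta→Slot 7 ($100) — total 123+96+96+100 = $415.
Column-greedy (each slot in turn goes to its best remaining advertiser) gives $376, worse by 39.
Next-best assignment: Flint→Slot 3, Onyx→Slot 7, Ember→Slot 4, Delta→Slot 5 = $400.
No other one-to-one assignment exceeds $415.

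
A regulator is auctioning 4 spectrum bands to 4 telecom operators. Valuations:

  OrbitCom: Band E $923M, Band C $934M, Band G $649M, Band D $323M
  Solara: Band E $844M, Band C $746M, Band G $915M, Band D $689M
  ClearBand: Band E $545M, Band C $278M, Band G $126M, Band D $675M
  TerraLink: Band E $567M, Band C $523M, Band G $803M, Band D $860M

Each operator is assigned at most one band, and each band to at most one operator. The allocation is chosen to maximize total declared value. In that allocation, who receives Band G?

Optimal: OrbitCom→Band C ($934M), Solara→Band E ($844M), ClearBand→Band D ($675M), TerraLink→Band G ($803M) — total 934+844+675+803 = $3256M.
Max-entry greedy (repeatedly take the single best remaining cell) gives $3254M, worse by 2.
TerraLink's own top band is Band D ($860M), but forcing TerraLink→Band D and reassigning the rest optimally gives only $3254M — worse by 2.

TerraLink receives Band G.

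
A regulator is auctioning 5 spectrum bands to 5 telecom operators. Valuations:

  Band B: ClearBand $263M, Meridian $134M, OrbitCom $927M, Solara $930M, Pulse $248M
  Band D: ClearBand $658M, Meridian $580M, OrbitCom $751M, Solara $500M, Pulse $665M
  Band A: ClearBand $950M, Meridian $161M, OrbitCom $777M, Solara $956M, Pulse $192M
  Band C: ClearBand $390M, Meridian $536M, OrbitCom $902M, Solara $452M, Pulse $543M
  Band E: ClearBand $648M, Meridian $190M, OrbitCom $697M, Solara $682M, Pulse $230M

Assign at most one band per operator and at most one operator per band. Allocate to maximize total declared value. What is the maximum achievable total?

Maximum total: $3778M

Optimal: ClearBand→Band A ($950M), Meridian→Band C ($536M), OrbitCom→Band E ($697M), Solara→Band B ($930M), Pulse→Band D ($665M) — total 950+536+697+930+665 = $3778M.
Max-entry greedy (repeatedly take the single best remaining cell) gives $3732M, worse by 46.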